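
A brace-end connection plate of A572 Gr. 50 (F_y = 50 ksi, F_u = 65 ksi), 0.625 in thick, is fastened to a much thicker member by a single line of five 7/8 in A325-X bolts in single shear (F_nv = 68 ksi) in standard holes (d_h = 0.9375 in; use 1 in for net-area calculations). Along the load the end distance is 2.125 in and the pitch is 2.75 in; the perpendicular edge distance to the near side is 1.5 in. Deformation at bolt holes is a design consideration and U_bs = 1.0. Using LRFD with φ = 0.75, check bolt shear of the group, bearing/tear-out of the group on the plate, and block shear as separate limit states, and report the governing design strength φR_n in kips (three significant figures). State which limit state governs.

Bolt shear: A_b = π·0.875²/4 = 0.6013 in²; R_n = 68 × 0.6013 × 5 × 1 = 204.4 kips → 0.75 × 204.4 = 153 kips.
Bearing: edge l_c = 1.656, r_n = 80.74 kips; interior l_c = 1.812, r_n = 85.31 kips; R_n = 80.74 + 4·85.31 = 422 kips → 316 kips.
Block shear: A_gv = 8.203, A_nv = 5.391, A_nt = 0.625 in²; R_n = min(0.6F_uA_nv, 0.6F_yA_gv) + U_bs·F_u·A_nt = 250.9 kips → 188 kips.
Bolt shear governs: 153 kips.

153 kips (bolt shear governs)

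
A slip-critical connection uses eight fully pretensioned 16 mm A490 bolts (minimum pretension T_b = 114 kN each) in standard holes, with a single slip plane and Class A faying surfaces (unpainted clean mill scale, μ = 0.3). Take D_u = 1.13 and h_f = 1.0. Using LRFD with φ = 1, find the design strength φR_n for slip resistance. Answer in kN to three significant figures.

R_n = μ · D_u · h_f · T_b · n_s · n_b = 0.3 × 1.13 × 1.0 × 114 × 1 × 8 = 309.2 kN.
Design strength φR_n = 1 × 309.2 = 309 kN.

309 kN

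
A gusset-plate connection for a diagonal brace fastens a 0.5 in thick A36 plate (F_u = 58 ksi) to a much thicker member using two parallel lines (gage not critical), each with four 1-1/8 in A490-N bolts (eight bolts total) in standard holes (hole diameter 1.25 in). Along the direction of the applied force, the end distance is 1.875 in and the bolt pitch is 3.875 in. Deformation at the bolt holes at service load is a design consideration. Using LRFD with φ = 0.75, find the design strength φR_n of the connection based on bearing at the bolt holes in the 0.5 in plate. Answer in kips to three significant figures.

Per bolt r_n = 1.2 l_c t F_u ≤ 2.4 d t F_u; upper limit = 2.4 × 1.125 × 0.5 × 58 = 78.3 kips.
Edge bolt: l_c = 1.875 − 1.25/2 = 1.25 in → 1.2 × 1.25 × 0.5 × 58 = 43.5 → r_n = 43.5 kips.
Interior bolts: l_c = 3.875 − 1.25 = 2.625 in → 1.2 × 2.625 × 0.5 × 58 = 91.35 → r_n = 78.3 kips.
R_n = 2 × 43.5 + 6 × 78.3 = 556.8 kips.
Design strength φR_n = 0.75 × 556.8 = 418 kips.

418 kips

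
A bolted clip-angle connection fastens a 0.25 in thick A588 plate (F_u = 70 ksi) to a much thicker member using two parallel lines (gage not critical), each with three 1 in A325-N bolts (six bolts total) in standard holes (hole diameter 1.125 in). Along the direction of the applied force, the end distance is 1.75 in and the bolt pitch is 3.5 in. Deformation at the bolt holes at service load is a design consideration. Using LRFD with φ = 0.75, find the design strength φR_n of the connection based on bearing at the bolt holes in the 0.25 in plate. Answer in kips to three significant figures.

163 kips

Per bolt r_n = 1.2 l_c t F_u ≤ 2.4 d t F_u; upper limit = 2.4 × 1 × 0.25 × 70 = 42 kips.
Edge bolt: l_c = 1.75 − 1.125/2 = 1.188 in → 1.2 × 1.188 × 0.25 × 70 = 24.94 → r_n = 24.94 kips.
Interior bolts: l_c = 3.5 − 1.125 = 2.375 in → 1.2 × 2.375 × 0.25 × 70 = 49.88 → r_n = 42 kips.
R_n = 2 × 24.94 + 4 × 42 = 217.9 kips.
Design strength φR_n = 0.75 × 217.9 = 163 kips.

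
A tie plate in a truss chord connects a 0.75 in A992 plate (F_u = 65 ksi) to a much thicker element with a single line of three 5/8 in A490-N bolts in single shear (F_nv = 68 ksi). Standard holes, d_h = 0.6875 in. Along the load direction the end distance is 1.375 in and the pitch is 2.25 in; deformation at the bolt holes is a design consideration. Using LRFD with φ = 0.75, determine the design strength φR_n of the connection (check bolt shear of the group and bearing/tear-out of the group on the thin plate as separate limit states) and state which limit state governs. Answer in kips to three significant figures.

46.9 kips (bolt shear governs)

Bolt shear: A_b = π·0.625²/4 = 0.3068 in²; R_n = 68 × 0.3068 × 3 × 1 = 62.59 kips → 0.75 × 62.59 = 46.9 kips.
Bearing (1.2 l_c t F_u ≤ 2.4 d t F_u): upper limit = 2.4·0.625·0.75·65 = 73.12 kips.
  Edge l_c = 1.375 − 0.6875/2 = 1.031 → r_n = 60.33 kips; interior l_c = 2.25 − 0.6875 = 1.562 → r_n = 73.12 kips.
  R_n,bearing = 1·60.33 + 2·73.12 = 206.6 kips → 0.75 × 206.6 = 155 kips.
Bolt shear governs: 46.9 kips.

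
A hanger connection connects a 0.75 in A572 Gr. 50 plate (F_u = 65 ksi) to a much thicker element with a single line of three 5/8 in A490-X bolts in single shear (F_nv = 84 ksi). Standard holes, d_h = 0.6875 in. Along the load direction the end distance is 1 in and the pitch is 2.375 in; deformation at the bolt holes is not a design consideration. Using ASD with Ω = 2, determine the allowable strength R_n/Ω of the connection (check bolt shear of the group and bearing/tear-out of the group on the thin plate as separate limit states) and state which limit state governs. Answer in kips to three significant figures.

Bolt shear: A_b = π·0.625²/4 = 0.3068 in²; R_n = 84 × 0.3068 × 3 × 1 = 77.31 kips → 77.31 / 2 = 38.7 kips.
Bearing (1.5 l_c t F_u ≤ 3.0 d t F_u): upper limit = 3.0·0.625·0.75·65 = 91.41 kips.
  Edge l_c = 1 − 0.6875/2 = 0.6562 → r_n = 47.99 kips; interior l_c = 2.375 − 0.6875 = 1.688 → r_n = 91.41 kips.
  R_n,bearing = 1·47.99 + 2·91.41 = 230.8 kips → 230.8 / 2 = 115 kips.
Bolt shear governs: 38.7 kips.

38.7 kips (bolt shear governs)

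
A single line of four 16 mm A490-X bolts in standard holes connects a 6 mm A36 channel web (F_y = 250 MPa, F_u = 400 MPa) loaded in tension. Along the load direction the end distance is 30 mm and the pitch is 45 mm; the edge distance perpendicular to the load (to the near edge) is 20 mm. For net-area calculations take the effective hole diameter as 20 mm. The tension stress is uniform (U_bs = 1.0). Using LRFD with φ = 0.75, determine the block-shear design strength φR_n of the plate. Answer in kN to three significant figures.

121 kN

Shear plane L_v = 30 + 3·45 = 165 mm; A_gv = 165 × 6 = 990 mm².
A_nv = (165 − 3.5·20) × 6 = 570 mm².
A_nt = (20 − 0.5·20) × 6 = 60 mm².
0.6 F_u A_nv = 136.8 kN; 0.6 F_y A_gv = 148.5 kN → shear rupture governs the shear term.
R_n = 136.8 + 1.0 × 400 × 60 / 1000 = 160.8 kN.
Design strength φR_n = 0.75 × 160.8 = 121 kN.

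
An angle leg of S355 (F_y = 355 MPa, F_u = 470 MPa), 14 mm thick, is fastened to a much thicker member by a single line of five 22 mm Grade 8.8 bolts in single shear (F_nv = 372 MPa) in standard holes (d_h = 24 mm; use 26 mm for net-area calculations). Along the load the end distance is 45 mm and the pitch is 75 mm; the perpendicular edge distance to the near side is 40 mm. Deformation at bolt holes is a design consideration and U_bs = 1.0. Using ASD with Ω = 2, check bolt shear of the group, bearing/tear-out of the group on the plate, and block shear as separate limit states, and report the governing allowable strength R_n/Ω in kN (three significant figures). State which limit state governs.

Bolt shear: A_b = π·22²/4 = 380.1 mm²; R_n = 372 × 380.1 × 5 × 1 / 1000 = 707 kN → 707 / 2 = 354 kN.
Bearing: edge l_c = 33, r_n = 260.6 kN; interior l_c = 51, r_n = 347.4 kN; R_n = 260.6 + 4·347.4 = 1650 kN → 825 kN.
Block shear: A_gv = 4830, A_nv = 3192, A_nt = 378 mm²; R_n = min(0.6F_uA_nv, 0.6F_yA_gv) + U_bs·F_u·A_nt = 1078 kN → 539 kN.
Bolt shear governs: 354 kN.

354 kN (bolt shear governs)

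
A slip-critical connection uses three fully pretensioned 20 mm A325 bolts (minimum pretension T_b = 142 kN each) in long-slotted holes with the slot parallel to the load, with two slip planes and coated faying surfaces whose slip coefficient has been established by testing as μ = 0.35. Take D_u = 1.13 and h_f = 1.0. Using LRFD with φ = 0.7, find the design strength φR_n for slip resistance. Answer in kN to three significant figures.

R_n = μ · D_u · h_f · T_b · n_s · n_b = 0.35 × 1.13 × 1.0 × 142 × 2 × 3 = 337 kN.
Design strength φR_n = 0.7 × 337 = 236 kN.

236 kN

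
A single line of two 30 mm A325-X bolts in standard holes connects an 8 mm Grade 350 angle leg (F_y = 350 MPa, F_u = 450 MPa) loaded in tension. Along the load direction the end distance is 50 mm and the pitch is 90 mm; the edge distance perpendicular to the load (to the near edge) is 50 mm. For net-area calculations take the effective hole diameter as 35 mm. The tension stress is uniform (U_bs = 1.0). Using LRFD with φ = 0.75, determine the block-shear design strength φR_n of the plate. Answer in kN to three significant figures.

Shear plane L_v = 50 + 1·90 = 140 mm; A_gv = 140 × 8 = 1120 mm².
A_nv = (140 − 1.5·35) × 8 = 700 mm².
A_nt = (50 − 0.5·35) × 8 = 260 mm².
0.6 F_u A_nv = 189 kN; 0.6 F_y A_gv = 235.2 kN → shear rupture governs the shear term.
R_n = 189 + 1.0 × 450 × 260 / 1000 = 306 kN.
Design strength φR_n = 0.75 × 306 = 230 kN.

230 kN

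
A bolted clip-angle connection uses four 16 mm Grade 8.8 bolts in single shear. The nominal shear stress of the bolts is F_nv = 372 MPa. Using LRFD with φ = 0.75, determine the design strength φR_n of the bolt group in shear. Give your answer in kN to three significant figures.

224 kN

A_b = π × 16² / 4 = 201.1 mm².
R_n = F_nv · A_b · n · n_s = 372 × 201.1 × 4 × 1 / 1000 = 299.2 kN.
Design strength φR_n = 0.75 × 299.2 = 224 kN.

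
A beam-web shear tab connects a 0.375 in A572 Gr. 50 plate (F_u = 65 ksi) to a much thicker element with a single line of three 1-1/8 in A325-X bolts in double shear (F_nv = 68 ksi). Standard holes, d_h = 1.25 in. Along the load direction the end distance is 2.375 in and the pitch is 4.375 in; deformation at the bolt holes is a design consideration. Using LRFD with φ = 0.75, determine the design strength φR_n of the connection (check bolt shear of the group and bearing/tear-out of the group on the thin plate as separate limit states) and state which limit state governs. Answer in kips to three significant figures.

Bolt shear: A_b = π·1.125²/4 = 0.994 in²; R_n = 68 × 0.994 × 3 × 2 = 405.6 kips → 0.75 × 405.6 = 304 kips.
Bearing (1.2 l_c t F_u ≤ 2.4 d t F_u): upper limit = 2.4·1.125·0.375·65 = 65.81 kips.
  Edge l_c = 2.375 − 1.25/2 = 1.75 → r_n = 51.19 kips; interior l_c = 4.375 − 1.25 = 3.125 → r_n = 65.81 kips.
  R_n,bearing = 1·51.19 + 2·65.81 = 182.8 kips → 0.75 × 182.8 = 137 kips.
Bearing governs: 137 kips.

137 kips (bearing governs)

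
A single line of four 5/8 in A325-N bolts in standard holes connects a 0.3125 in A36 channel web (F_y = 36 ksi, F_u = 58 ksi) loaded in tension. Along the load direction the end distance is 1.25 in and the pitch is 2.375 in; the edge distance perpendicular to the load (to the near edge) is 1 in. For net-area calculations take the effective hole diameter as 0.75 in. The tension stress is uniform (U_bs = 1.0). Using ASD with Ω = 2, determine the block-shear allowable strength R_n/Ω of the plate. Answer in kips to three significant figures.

Shear plane L_v = 1.25 + 3·2.375 = 8.375 in; A_gv = 8.375 × 0.3125 = 2.617 in².
A_nv = (8.375 − 3.5·0.75) × 0.3125 = 1.797 in².
A_nt = (1 − 0.5·0.75) × 0.3125 = 0.1953 in².
0.6 F_u A_nv = 62.53 kips; 0.6 F_y A_gv = 56.53 kips → shear yielding governs the shear term.
R_n = 56.53 + 1.0 × 58 × 0.1953 = 67.86 kips.
Allowable strength R_n/Ω = 67.86 / 2 = 33.9 kips.

33.9 kips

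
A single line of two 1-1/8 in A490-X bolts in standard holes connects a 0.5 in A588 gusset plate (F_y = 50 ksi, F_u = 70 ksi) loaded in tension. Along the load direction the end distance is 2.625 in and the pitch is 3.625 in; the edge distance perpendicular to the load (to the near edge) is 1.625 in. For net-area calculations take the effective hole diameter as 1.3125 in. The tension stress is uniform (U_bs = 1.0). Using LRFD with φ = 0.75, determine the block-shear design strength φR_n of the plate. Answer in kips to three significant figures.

Shear plane L_v = 2.625 + 1·3.625 = 6.25 in; A_gv = 6.25 × 0.5 = 3.125 in².
A_nv = (6.25 − 1.5·1.3125) × 0.5 = 2.141 in².
A_nt = (1.625 − 0.5·1.3125) × 0.5 = 0.4844 in².
0.6 F_u A_nv = 89.91 kips; 0.6 F_y A_gv = 93.75 kips → shear rupture governs the shear term.
R_n = 89.91 + 1.0 × 70 × 0.4844 = 123.8 kips.
Design strength φR_n = 0.75 × 123.8 = 92.9 kips.

92.9 kips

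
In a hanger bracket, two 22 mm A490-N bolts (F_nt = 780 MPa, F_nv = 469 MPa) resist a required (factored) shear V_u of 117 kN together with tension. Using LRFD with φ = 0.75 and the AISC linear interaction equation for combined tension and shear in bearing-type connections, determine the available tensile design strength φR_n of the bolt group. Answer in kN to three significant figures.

A_b = π·22²/4 = 380.1 mm²; f_rv = 117 × 1000 / (2 × 380.1) = 153.9 MPa.
F'_nt = 1.3 F_nt − (F_nt / φF_nv) f_rv = 1.3·780 − (780/(0.75·469))·153.9 = 672.7 MPa, capped at F_nt → F'_nt = 672.7 MPa.
R_n = F'_nt · A_b · n = 672.7 × 380.1 × 2 / 1000 = 511.5 kN.
Design strength φR_n = 0.75 × 511.5 = 384 kN.

384 kN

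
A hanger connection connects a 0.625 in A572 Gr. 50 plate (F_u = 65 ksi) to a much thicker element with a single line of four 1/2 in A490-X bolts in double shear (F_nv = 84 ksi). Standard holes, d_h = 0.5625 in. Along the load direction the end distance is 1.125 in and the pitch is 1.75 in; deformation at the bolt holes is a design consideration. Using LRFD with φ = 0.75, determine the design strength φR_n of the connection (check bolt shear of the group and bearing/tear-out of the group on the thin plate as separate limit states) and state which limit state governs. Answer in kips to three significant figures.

99 kips (bolt shear governs)

Bolt shear: A_b = π·0.5²/4 = 0.1963 in²; R_n = 84 × 0.1963 × 4 × 2 = 131.9 kips → 0.75 × 131.9 = 99 kips.
Bearing (1.2 l_c t F_u ≤ 2.4 d t F_u): upper limit = 2.4·0.5·0.625·65 = 48.75 kips.
  Edge l_c = 1.125 − 0.5625/2 = 0.8438 → r_n = 41.13 kips; interior l_c = 1.75 − 0.5625 = 1.188 → r_n = 48.75 kips.
  R_n,bearing = 1·41.13 + 3·48.75 = 187.4 kips → 0.75 × 187.4 = 141 kips.
Bolt shear governs: 99 kips.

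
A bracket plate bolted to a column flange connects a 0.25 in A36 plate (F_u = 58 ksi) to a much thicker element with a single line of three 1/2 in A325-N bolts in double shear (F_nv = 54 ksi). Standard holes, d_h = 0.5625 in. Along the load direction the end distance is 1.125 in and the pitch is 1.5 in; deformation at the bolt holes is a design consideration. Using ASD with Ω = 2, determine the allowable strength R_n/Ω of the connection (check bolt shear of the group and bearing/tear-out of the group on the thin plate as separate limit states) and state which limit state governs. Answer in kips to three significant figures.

23.7 kips (bearing governs)

Bolt shear: A_b = π·0.5²/4 = 0.1963 in²; R_n = 54 × 0.1963 × 3 × 2 = 63.62 kips → 63.62 / 2 = 31.8 kips.
Bearing (1.2 l_c t F_u ≤ 2.4 d t F_u): upper limit = 2.4·0.5·0.25·58 = 17.4 kips.
  Edge l_c = 1.125 − 0.5625/2 = 0.8438 → r_n = 14.68 kips; interior l_c = 1.5 − 0.5625 = 0.9375 → r_n = 16.31 kips.
  R_n,bearing = 1·14.68 + 2·16.31 = 47.31 kips → 47.31 / 2 = 23.7 kips.
Bearing governs: 23.7 kips.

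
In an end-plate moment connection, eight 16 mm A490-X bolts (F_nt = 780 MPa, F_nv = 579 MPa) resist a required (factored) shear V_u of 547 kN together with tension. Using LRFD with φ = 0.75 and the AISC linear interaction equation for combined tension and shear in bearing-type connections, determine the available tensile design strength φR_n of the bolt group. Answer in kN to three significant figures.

A_b = π·16²/4 = 201.1 mm²; f_rv = 547 × 1000 / (8 × 201.1) = 340.1 MPa.
F'_nt = 1.3 F_nt − (F_nt / φF_nv) f_rv = 1.3·780 − (780/(0.75·579))·340.1 = 403.2 MPa, capped at F_nt → F'_nt = 403.2 MPa.
R_n = F'_nt · A_b · n = 403.2 × 201.1 × 8 / 1000 = 648.5 kN.
Design strength φR_n = 0.75 × 648.5 = 486 kN.

486 kN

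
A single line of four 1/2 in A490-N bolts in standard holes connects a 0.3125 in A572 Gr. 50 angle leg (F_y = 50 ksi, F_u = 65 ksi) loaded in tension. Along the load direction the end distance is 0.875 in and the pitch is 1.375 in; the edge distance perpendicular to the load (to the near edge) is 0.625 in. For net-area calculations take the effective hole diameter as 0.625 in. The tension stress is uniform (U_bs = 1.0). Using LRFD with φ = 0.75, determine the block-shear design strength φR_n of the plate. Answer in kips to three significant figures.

30.5 kips

Shear plane L_v = 0.875 + 3·1.375 = 5 in; A_gv = 5 × 0.3125 = 1.562 in².
A_nv = (5 − 3.5·0.625) × 0.3125 = 0.8789 in².
A_nt = (0.625 − 0.5·0.625) × 0.3125 = 0.09766 in².
0.6 F_u A_nv = 34.28 kips; 0.6 F_y A_gv = 46.88 kips → shear rupture governs the shear term.
R_n = 34.28 + 1.0 × 65 × 0.09766 = 40.62 kips.
Design strength φR_n = 0.75 × 40.62 = 30.5 kips.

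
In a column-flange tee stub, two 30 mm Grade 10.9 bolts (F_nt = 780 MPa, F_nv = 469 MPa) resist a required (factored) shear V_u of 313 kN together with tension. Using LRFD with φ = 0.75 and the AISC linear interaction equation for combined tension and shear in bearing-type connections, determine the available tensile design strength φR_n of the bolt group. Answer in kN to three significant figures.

A_b = π·30²/4 = 706.9 mm²; f_rv = 313 × 1000 / (2 × 706.9) = 221.4 MPa.
F'_nt = 1.3 F_nt − (F_nt / φF_nv) f_rv = 1.3·780 − (780/(0.75·469))·221.4 = 523 MPa, capped at F_nt → F'_nt = 523 MPa.
R_n = F'_nt · A_b · n = 523 × 706.9 × 2 / 1000 = 739.4 kN.
Design strength φR_n = 0.75 × 739.4 = 555 kN.

555 kN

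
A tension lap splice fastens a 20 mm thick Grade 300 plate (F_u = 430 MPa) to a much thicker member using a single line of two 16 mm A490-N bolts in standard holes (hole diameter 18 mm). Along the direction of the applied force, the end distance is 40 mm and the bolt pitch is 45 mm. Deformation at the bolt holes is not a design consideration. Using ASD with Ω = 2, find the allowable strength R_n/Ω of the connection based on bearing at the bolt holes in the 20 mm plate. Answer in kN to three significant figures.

374 kN

Per bolt r_n = 1.5 l_c t F_u ≤ 3.0 d t F_u; upper limit = 3.0 × 16 × 20 × 430 / 1000 = 412.8 kN.
Edge bolt: l_c = 40 − 18/2 = 31 mm → 1.5 × 31 × 20 × 430 / 1000 = 399.9 → r_n = 399.9 kN.
Interior bolts: l_c = 45 − 18 = 27 mm → 1.5 × 27 × 20 × 430 / 1000 = 348.3 → r_n = 348.3 kN.
R_n = 1 × 399.9 + 1 × 348.3 = 748.2 kN.
Allowable strength R_n/Ω = 748.2 / 2 = 374 kN.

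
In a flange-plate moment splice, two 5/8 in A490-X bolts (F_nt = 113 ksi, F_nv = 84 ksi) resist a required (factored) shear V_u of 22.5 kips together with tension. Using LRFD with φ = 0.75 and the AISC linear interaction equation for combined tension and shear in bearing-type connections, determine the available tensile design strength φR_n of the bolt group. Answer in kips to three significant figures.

A_b = π·0.625²/4 = 0.3068 in²; f_rv = 22.5 / (2 × 0.3068) = 36.67 ksi.
F'_nt = 1.3 F_nt − (F_nt / φF_nv) f_rv = 1.3·113 − (113/(0.75·84))·36.67 = 81.13 ksi, capped at F_nt → F'_nt = 81.13 ksi.
R_n = F'_nt · A_b · n = 81.13 × 0.3068 × 2 = 49.78 kips.
Design strength φR_n = 0.75 × 49.78 = 37.3 kips.

37.3 kips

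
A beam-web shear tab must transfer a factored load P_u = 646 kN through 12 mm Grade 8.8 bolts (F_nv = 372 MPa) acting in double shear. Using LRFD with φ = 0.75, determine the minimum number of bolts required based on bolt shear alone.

11 bolts

A_b = π·12²/4 = 113.1 mm².
Per-bolt design strength φR_n = 0.75 × 372 × 113.1 × 2 / 1000 = 63.11 kN.
n ≥ 646 / 63.11 = 10.24 → use 11 bolts.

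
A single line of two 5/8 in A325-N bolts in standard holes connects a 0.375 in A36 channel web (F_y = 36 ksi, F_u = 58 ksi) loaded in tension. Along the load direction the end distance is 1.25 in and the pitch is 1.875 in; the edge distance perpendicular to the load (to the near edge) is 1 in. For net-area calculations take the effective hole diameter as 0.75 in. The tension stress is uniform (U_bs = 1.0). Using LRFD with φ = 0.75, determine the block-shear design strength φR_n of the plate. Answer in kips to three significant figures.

Shear plane L_v = 1.25 + 1·1.875 = 3.125 in; A_gv = 3.125 × 0.375 = 1.172 in².
A_nv = (3.125 − 1.5·0.75) × 0.375 = 0.75 in².
A_nt = (1 − 0.5·0.75) × 0.375 = 0.2344 in².
0.6 F_u A_nv = 26.1 kips; 0.6 F_y A_gv = 25.31 kips → shear yielding governs the shear term.
R_n = 25.31 + 1.0 × 58 × 0.2344 = 38.91 kips.
Design strength φR_n = 0.75 × 38.91 = 29.2 kips.

29.2 kips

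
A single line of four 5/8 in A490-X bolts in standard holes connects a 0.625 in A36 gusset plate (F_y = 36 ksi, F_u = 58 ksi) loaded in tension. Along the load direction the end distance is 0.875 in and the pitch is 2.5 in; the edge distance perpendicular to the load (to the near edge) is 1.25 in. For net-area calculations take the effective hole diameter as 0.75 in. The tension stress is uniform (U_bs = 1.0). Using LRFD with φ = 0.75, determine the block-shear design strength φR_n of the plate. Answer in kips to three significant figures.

109 kips

Shear plane L_v = 0.875 + 3·2.5 = 8.375 in; A_gv = 8.375 × 0.625 = 5.234 in².
A_nv = (8.375 − 3.5·0.75) × 0.625 = 3.594 in².
A_nt = (1.25 − 0.5·0.75) × 0.625 = 0.5469 in².
0.6 F_u A_nv = 125.1 kips; 0.6 F_y A_gv = 113.1 kips → shear yielding governs the shear term.
R_n = 113.1 + 1.0 × 58 × 0.5469 = 144.8 kips.
Design strength φR_n = 0.75 × 144.8 = 109 kips.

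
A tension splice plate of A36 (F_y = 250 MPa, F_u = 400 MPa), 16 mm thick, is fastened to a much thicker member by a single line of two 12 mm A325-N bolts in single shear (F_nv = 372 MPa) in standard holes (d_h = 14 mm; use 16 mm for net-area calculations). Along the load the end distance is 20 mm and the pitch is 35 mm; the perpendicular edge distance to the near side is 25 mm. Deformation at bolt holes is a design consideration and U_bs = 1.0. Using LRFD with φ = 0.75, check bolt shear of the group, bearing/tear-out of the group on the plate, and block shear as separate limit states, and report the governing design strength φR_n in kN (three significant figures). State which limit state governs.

63.1 kN (bolt shear governs)

Bolt shear: A_b = π·12²/4 = 113.1 mm²; R_n = 372 × 113.1 × 2 × 1 / 1000 = 84.14 kN → 0.75 × 84.14 = 63.1 kN.
Bearing: edge l_c = 13, r_n = 99.84 kN; interior l_c = 21, r_n = 161.3 kN; R_n = 99.84 + 1·161.3 = 261.1 kN → 196 kN.
Block shear: A_gv = 880, A_nv = 496, A_nt = 272 mm²; R_n = min(0.6F_uA_nv, 0.6F_yA_gv) + U_bs·F_u·A_nt = 227.8 kN → 171 kN.
Bolt shear governs: 63.1 kN.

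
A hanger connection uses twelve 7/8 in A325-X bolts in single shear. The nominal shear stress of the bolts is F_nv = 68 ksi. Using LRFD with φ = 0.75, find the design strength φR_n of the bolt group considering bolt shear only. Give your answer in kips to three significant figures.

A_b = π × 0.875² / 4 = 0.6013 in².
R_n = F_nv · A_b · n · n_s = 68 × 0.6013 × 12 × 1 = 490.7 kips.
Design strength φR_n = 0.75 × 490.7 = 368 kips.

368 kips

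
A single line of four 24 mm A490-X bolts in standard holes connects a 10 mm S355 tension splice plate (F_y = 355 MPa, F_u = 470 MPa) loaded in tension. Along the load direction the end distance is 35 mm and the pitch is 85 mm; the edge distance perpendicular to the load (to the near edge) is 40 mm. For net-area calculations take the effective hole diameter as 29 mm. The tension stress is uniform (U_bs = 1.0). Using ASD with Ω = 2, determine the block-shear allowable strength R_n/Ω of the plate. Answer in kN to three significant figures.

326 kN

Shear plane L_v = 35 + 3·85 = 290 mm; A_gv = 290 × 10 = 2900 mm².
A_nv = (290 − 3.5·29) × 10 = 1885 mm².
A_nt = (40 − 0.5·29) × 10 = 255 mm².
0.6 F_u A_nv = 531.6 kN; 0.6 F_y A_gv = 617.7 kN → shear rupture governs the shear term.
R_n = 531.6 + 1.0 × 470 × 255 / 1000 = 651.4 kN.
Allowable strength R_n/Ω = 651.4 / 2 = 326 kN.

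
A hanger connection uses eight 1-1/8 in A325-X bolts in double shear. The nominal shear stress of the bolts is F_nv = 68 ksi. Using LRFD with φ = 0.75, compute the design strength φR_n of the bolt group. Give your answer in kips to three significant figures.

811 kips

A_b = π × 1.125² / 4 = 0.994 in².
R_n = F_nv · A_b · n · n_s = 68 × 0.994 × 8 × 2 = 1081 kips.
Design strength φR_n = 0.75 × 1081 = 811 kips.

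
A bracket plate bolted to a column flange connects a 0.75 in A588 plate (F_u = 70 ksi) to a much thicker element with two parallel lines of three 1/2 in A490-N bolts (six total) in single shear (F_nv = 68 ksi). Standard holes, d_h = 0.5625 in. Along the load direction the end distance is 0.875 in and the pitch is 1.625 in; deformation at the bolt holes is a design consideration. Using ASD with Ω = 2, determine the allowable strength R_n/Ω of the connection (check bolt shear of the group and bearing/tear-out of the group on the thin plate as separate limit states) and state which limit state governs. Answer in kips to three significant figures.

40.1 kips (bolt shear governs)

Bolt shear: A_b = π·0.5²/4 = 0.1963 in²; R_n = 68 × 0.1963 × 6 × 1 = 80.11 kips → 80.11 / 2 = 40.1 kips.
Bearing (1.2 l_c t F_u ≤ 2.4 d t F_u): upper limit = 2.4·0.5·0.75·70 = 63 kips.
  Edge l_c = 0.875 − 0.5625/2 = 0.5938 → r_n = 37.41 kips; interior l_c = 1.625 − 0.5625 = 1.062 → r_n = 63 kips.
  R_n,bearing = 2·37.41 + 4·63 = 326.8 kips → 326.8 / 2 = 163 kips.
Bolt shear governs: 40.1 kips.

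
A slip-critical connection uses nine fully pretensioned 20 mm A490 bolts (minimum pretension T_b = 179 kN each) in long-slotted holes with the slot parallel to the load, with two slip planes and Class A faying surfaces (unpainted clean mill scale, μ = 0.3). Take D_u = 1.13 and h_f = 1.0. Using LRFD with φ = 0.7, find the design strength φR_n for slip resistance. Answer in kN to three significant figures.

R_n = μ · D_u · h_f · T_b · n_s · n_b = 0.3 × 1.13 × 1.0 × 179 × 2 × 9 = 1092 kN.
Design strength φR_n = 0.7 × 1092 = 765 kN.

765 kN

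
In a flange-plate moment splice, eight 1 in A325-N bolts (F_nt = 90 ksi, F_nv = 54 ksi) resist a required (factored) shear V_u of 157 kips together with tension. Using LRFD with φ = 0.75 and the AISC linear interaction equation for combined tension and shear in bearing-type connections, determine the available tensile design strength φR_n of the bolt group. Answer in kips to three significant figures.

A_b = π·1²/4 = 0.7854 in²; f_rv = 157 / (8 × 0.7854) = 24.99 ksi.
F'_nt = 1.3 F_nt − (F_nt / φF_nv) f_rv = 1.3·90 − (90/(0.75·54))·24.99 = 61.47 ksi, capped at F_nt → F'_nt = 61.47 ksi.
R_n = F'_nt · A_b · n = 61.47 × 0.7854 × 8 = 386.2 kips.
Design strength φR_n = 0.75 × 386.2 = 290 kips.

290 kips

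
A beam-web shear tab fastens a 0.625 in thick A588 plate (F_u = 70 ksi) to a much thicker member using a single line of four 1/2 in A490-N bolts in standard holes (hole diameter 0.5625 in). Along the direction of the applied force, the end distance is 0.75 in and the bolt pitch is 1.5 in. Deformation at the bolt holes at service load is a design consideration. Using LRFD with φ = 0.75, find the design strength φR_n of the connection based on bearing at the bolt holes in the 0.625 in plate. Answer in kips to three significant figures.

129 kips

Per bolt r_n = 1.2 l_c t F_u ≤ 2.4 d t F_u; upper limit = 2.4 × 0.5 × 0.625 × 70 = 52.5 kips.
Edge bolt: l_c = 0.75 − 0.5625/2 = 0.4688 in → 1.2 × 0.4688 × 0.625 × 70 = 24.61 → r_n = 24.61 kips.
Interior bolts: l_c = 1.5 − 0.5625 = 0.9375 in → 1.2 × 0.9375 × 0.625 × 70 = 49.22 → r_n = 49.22 kips.
R_n = 1 × 24.61 + 3 × 49.22 = 172.3 kips.
Design strength φR_n = 0.75 × 172.3 = 129 kips.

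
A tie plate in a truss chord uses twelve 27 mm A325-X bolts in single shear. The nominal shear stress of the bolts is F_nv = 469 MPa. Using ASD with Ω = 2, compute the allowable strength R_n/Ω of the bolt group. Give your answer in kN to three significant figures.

A_b = π × 27² / 4 = 572.6 mm².
R_n = F_nv · A_b · n · n_s = 469 × 572.6 × 12 × 1 / 1000 = 3222 kN.
Allowable strength R_n/Ω = 3222 / 2 = 1610 kN.

1610 kN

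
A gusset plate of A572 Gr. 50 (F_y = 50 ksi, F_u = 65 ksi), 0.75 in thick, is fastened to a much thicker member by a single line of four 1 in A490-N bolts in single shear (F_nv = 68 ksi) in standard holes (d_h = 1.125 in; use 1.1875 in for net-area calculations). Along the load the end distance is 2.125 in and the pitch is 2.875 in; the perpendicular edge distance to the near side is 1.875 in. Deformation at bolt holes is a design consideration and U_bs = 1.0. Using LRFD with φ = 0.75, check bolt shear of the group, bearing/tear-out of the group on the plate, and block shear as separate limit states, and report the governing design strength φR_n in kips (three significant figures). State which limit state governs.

Bolt shear: A_b = π·1²/4 = 0.7854 in²; R_n = 68 × 0.7854 × 4 × 1 = 213.6 kips → 0.75 × 213.6 = 160 kips.
Bearing: edge l_c = 1.562, r_n = 91.41 kips; interior l_c = 1.75, r_n = 102.4 kips; R_n = 91.41 + 3·102.4 = 398.5 kips → 299 kips.
Block shear: A_gv = 8.062, A_nv = 4.945, A_nt = 0.9609 in²; R_n = min(0.6F_uA_nv, 0.6F_yA_gv) + U_bs·F_u·A_nt = 255.3 kips → 191 kips.
Bolt shear governs: 160 kips.

160 kips (bolt shear governs)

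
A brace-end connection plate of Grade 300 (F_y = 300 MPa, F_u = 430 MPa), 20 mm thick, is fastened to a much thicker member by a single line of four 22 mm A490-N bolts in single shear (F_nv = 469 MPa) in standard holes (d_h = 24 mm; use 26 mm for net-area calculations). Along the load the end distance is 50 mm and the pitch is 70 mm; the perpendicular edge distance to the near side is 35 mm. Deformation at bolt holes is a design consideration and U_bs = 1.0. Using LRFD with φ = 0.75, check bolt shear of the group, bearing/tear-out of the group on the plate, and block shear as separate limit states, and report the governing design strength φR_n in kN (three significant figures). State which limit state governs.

535 kN (bolt shear governs)

Bolt shear: A_b = π·22²/4 = 380.1 mm²; R_n = 469 × 380.1 × 4 × 1 / 1000 = 713.1 kN → 0.75 × 713.1 = 535 kN.
Bearing: edge l_c = 38, r_n = 392.2 kN; interior l_c = 46, r_n = 454.1 kN; R_n = 392.2 + 3·454.1 = 1754 kN → 1320 kN.
Block shear: A_gv = 5200, A_nv = 3380, A_nt = 440 mm²; R_n = min(0.6F_uA_nv, 0.6F_yA_gv) + U_bs·F_u·A_nt = 1061 kN → 796 kN.
Bolt shear governs: 535 kN.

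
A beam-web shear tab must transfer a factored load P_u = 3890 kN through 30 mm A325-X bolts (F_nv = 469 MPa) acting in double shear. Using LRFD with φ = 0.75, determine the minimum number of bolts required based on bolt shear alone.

8 bolts

A_b = π·30²/4 = 706.9 mm².
Per-bolt design strength φR_n = 0.75 × 469 × 706.9 × 2 / 1000 = 497.3 kN.
n ≥ 3890 / 497.3 = 7.823 → use 8 bolts.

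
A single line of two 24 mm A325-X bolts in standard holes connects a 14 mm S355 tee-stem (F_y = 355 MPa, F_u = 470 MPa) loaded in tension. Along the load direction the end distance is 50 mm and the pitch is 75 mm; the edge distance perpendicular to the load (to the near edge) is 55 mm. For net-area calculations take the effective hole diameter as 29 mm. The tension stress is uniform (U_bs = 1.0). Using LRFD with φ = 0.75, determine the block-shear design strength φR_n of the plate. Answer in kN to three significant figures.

441 kN

Shear plane L_v = 50 + 1·75 = 125 mm; A_gv = 125 × 14 = 1750 mm².
A_nv = (125 − 1.5·29) × 14 = 1141 mm².
A_nt = (55 − 0.5·29) × 14 = 567 mm².
0.6 F_u A_nv = 321.8 kN; 0.6 F_y A_gv = 372.8 kN → shear rupture governs the shear term.
R_n = 321.8 + 1.0 × 470 × 567 / 1000 = 588.3 kN.
Design strength φR_n = 0.75 × 588.3 = 441 kN.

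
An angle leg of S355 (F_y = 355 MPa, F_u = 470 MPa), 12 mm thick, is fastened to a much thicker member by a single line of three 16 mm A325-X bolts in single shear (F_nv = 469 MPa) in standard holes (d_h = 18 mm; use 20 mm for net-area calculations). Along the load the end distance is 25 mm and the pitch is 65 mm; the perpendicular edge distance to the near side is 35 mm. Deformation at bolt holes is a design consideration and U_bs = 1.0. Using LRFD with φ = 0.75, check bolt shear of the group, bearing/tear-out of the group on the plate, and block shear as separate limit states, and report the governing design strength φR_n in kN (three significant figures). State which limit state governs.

212 kN (bolt shear governs)

Bolt shear: A_b = π·16²/4 = 201.1 mm²; R_n = 469 × 201.1 × 3 × 1 / 1000 = 282.9 kN → 0.75 × 282.9 = 212 kN.
Bearing: edge l_c = 16, r_n = 108.3 kN; interior l_c = 47, r_n = 216.6 kN; R_n = 108.3 + 2·216.6 = 541.4 kN → 406 kN.
Block shear: A_gv = 1860, A_nv = 1260, A_nt = 300 mm²; R_n = min(0.6F_uA_nv, 0.6F_yA_gv) + U_bs·F_u·A_nt = 496.3 kN → 372 kN.
Bolt shear governs: 212 kN.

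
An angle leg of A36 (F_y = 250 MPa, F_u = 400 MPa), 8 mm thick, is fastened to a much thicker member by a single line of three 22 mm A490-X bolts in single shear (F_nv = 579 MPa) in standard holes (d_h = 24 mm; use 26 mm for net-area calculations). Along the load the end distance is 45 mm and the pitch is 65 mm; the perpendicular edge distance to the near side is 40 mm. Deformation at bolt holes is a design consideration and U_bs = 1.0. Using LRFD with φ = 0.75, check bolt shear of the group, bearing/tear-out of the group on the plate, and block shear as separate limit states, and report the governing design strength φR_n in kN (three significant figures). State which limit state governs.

222 kN (block shear governs)

Bolt shear: A_b = π·22²/4 = 380.1 mm²; R_n = 579 × 380.1 × 3 × 1 / 1000 = 660.3 kN → 0.75 × 660.3 = 495 kN.
Bearing: edge l_c = 33, r_n = 126.7 kN; interior l_c = 41, r_n = 157.4 kN; R_n = 126.7 + 2·157.4 = 441.6 kN → 331 kN.
Block shear: A_gv = 1400, A_nv = 880, A_nt = 216 mm²; R_n = min(0.6F_uA_nv, 0.6F_yA_gv) + U_bs·F_u·A_nt = 296.4 kN → 222 kN.
Block shear governs: 222 kN.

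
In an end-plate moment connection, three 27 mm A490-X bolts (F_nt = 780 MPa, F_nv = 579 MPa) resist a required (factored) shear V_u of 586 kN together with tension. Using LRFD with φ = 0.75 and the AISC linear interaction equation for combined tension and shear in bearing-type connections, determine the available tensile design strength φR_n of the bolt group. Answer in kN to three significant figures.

517 kN

A_b = π·27²/4 = 572.6 mm²; f_rv = 586 × 1000 / (3 × 572.6) = 341.2 MPa.
F'_nt = 1.3 F_nt − (F_nt / φF_nv) f_rv = 1.3·780 − (780/(0.75·579))·341.2 = 401.2 MPa, capped at F_nt → F'_nt = 401.2 MPa.
R_n = F'_nt · A_b · n = 401.2 × 572.6 × 3 / 1000 = 689.1 kN.
Design strength φR_n = 0.75 × 689.1 = 517 kN.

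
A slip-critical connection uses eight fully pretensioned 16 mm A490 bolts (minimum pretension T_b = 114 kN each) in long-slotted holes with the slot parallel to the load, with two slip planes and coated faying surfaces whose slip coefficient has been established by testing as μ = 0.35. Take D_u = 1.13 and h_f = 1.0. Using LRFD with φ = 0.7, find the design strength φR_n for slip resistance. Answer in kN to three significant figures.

R_n = μ · D_u · h_f · T_b · n_s · n_b = 0.35 × 1.13 × 1.0 × 114 × 2 × 8 = 721.4 kN.
Design strength φR_n = 0.7 × 721.4 = 505 kN.

505 kN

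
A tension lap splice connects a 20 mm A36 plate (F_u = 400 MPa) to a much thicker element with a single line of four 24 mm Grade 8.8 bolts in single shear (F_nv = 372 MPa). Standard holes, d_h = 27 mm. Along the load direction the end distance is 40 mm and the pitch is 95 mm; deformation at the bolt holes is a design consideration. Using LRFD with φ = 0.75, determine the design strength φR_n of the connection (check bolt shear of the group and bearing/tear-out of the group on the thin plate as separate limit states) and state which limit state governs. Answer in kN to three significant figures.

Bolt shear: A_b = π·24²/4 = 452.4 mm²; R_n = 372 × 452.4 × 4 × 1 / 1000 = 673.2 kN → 0.75 × 673.2 = 505 kN.
Bearing (1.2 l_c t F_u ≤ 2.4 d t F_u): upper limit = 2.4·24·20·400 / 1000 = 460.8 kN.
  Edge l_c = 40 − 27/2 = 26.5 → r_n = 254.4 kN; interior l_c = 95 − 27 = 68 → r_n = 460.8 kN.
  R_n,bearing = 1·254.4 + 3·460.8 = 1637 kN → 0.75 × 1637 = 1230 kN.
Bolt shear governs: 505 kN.

505 kN (bolt shear governs)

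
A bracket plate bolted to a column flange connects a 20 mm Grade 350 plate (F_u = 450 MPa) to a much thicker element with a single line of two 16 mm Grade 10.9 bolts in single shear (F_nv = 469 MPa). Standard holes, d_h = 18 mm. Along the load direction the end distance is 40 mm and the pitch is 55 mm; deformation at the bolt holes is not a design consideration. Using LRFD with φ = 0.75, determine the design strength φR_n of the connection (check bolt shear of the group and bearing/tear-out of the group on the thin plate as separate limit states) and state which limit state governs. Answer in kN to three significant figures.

Bolt shear: A_b = π·16²/4 = 201.1 mm²; R_n = 469 × 201.1 × 2 × 1 / 1000 = 188.6 kN → 0.75 × 188.6 = 141 kN.
Bearing (1.5 l_c t F_u ≤ 3.0 d t F_u): upper limit = 3.0·16·20·450 / 1000 = 432 kN.
  Edge l_c = 40 − 18/2 = 31 → r_n = 418.5 kN; interior l_c = 55 − 18 = 37 → r_n = 432 kN.
  R_n,bearing = 1·418.5 + 1·432 = 850.5 kN → 0.75 × 850.5 = 638 kN.
Bolt shear governs: 141 kN.

141 kN (bolt shear governs)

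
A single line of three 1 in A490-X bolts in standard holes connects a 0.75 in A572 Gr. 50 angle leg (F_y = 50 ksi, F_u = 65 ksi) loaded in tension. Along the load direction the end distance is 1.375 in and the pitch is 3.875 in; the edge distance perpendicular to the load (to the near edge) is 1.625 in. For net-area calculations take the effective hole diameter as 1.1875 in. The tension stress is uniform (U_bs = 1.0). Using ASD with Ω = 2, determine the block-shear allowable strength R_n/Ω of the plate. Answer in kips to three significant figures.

Shear plane L_v = 1.375 + 2·3.875 = 9.125 in; A_gv = 9.125 × 0.75 = 6.844 in².
A_nv = (9.125 − 2.5·1.1875) × 0.75 = 4.617 in².
A_nt = (1.625 − 0.5·1.1875) × 0.75 = 0.7734 in².
0.6 F_u A_nv = 180.1 kips; 0.6 F_y A_gv = 205.3 kips → shear rupture governs the shear term.
R_n = 180.1 + 1.0 × 65 × 0.7734 = 230.3 kips.
Allowable strength R_n/Ω = 230.3 / 2 = 115 kips.

115 kips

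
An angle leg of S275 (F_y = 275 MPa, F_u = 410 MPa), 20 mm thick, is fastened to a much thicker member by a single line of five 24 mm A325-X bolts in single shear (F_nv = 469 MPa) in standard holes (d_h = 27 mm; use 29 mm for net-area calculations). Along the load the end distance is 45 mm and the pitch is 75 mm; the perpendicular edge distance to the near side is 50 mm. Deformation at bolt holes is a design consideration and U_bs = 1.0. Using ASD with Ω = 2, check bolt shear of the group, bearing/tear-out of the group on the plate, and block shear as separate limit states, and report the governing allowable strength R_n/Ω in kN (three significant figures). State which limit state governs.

Bolt shear: A_b = π·24²/4 = 452.4 mm²; R_n = 469 × 452.4 × 5 × 1 / 1000 = 1061 kN → 1061 / 2 = 530 kN.
Bearing: edge l_c = 31.5, r_n = 310 kN; interior l_c = 48, r_n = 472.3 kN; R_n = 310 + 4·472.3 = 2199 kN → 1100 kN.
Block shear: A_gv = 6900, A_nv = 4290, A_nt = 710 mm²; R_n = min(0.6F_uA_nv, 0.6F_yA_gv) + U_bs·F_u·A_nt = 1346 kN → 673 kN.
Bolt shear governs: 530 kN.

530 kN (bolt shear governs)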